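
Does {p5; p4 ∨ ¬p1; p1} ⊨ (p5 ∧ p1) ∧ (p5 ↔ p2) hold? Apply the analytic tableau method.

Initial set: {p5; (p4 ∨ ¬p1); p1; ¬((p5 ∧ p1) ∧ (p5 ↔ p2))}.
(p4 ∨ ¬p1): β-rule — branch into p4  //  ¬p1.
  branch 1 (add p4):
    ¬((p5 ∧ p1) ∧ (p5 ↔ p2)): β-rule — branch into ¬(p5 ∧ p1)  //  ¬(p5 ↔ p2).
      branch 1.1 (add ¬(p5 ∧ p1)):
        ¬(p5 ∧ p1): β-rule — branch into ¬p5  //  ¬p1.
          branch 1.1.1 (add ¬p5):
            × closes — contains both p5 and ¬p5.
          branch 1.1.2 (add ¬p1):
            × closes — contains both p1 and ¬p1.
      branch 1.2 (add ¬(p5 ↔ p2)):
        ¬(p5 ↔ p2): β-rule — branch into p5, ¬p2  //  ¬p5, p2.
          branch 1.2.1 (add p5, ¬p2):
            ○ open, literals {p1=true, p2=false, p4=true, p5=true}.
          branch 1.2.2 (add ¬p5, p2):
            × closes — contains both p5 and ¬p5.
  branch 2 (add ¬p1):
    × closes — contains both p1 and ¬p1.
4 branches closed, 1 open.
An open branch gives a countermodel: p1=true, p2=false, p4=true, p5=true (unmentioned atoms arbitrary); the premises hold there but the conclusion fails.

No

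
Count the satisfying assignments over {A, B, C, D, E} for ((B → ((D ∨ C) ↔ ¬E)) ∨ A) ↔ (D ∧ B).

8

Initial set: {(((B → ((D ∨ C) ↔ ¬E)) ∨ A) ↔ (D ∧ B))}.
(((B → ((D ∨ C) ↔ ¬E)) ∨ A) ↔ (D ∧ B)): β-rule — branch into ((B → ((D ∨ C) ↔ ¬E)) ∨ A), (D ∧ B)  //  ¬((B → ((D ∨ C) ↔ ¬E)) ∨ A), ¬(D ∧ B).
  branch 1 (add ((B → ((D ∨ C) ↔ ¬E)) ∨ A), (D ∧ B)):
    (D ∧ B): α-rule — add D, B.
    ((B → ((D ∨ C) ↔ ¬E)) ∨ A): β-rule — branch into (B → ((D ∨ C) ↔ ¬E))  //  A.
      branch 1.1 (add (B → ((D ∨ C) ↔ ¬E))):
        (B → ((D ∨ C) ↔ ¬E)): β-rule — branch into ¬B  //  ((D ∨ C) ↔ ¬E).
          branch 1.1.1 (add ¬B):
            × closes — contains both B and ¬B.
          branch 1.1.2 (add ((D ∨ C) ↔ ¬E)):
            ((D ∨ C) ↔ ¬E): β-rule — branch into (D ∨ C), ¬E  //  ¬(D ∨ C), ¬¬E.
              branch 1.1.2.1 (add (D ∨ C), ¬E):
                (D ∨ C): β-rule — branch into D  //  C.
                  branch 1.1.2.1.1 (add D):
                    ○ open, literals {B=1, D=1, E=0}.
                  branch 1.1.2.1.2 (add C):
                    ○ open, literals {B=1, C=1, D=1, E=0}.
              branch 1.1.2.2 (add ¬(D ∨ C), ¬¬E):
                ¬(D ∨ C): α-rule — add ¬D, ¬C.
                × closes — contains both D and ¬D.
      branch 1.2 (add A):
        ○ open, literals {A=1, B=1, D=1}.
  branch 2 (add ¬((B → ((D ∨ C) ↔ ¬E)) ∨ A), ¬(D ∧ B)):
    ¬((B → ((D ∨ C) ↔ ¬E)) ∨ A): α-rule — add ¬(B → ((D ∨ C) ↔ ¬E)), ¬A.
    ¬(B → ((D ∨ C) ↔ ¬E)): α-rule — add B, ¬((D ∨ C) ↔ ¬E).
    ¬(D ∧ B): β-rule — branch into ¬D  //  ¬B.
      branch 2.1 (add ¬D):
        ¬((D ∨ C) ↔ ¬E): β-rule — branch into (D ∨ C), ¬¬E  //  ¬(D ∨ C), ¬E.
          branch 2.1.1 (add (D ∨ C), ¬¬E):
            (D ∨ C): β-rule — branch into D  //  C.
              branch 2.1.1.1 (add D):
                × closes — contains both D and ¬D.
              branch 2.1.1.2 (add C):
                ○ open, literals {A=0, B=1, C=1, D=0, E=1}.
          branch 2.1.2 (add ¬(D ∨ C), ¬E):
            ¬(D ∨ C): α-rule — add ¬D, ¬C.
            ○ open, literals {A=0, B=1, C=0, D=0, E=0}.
      branch 2.2 (add ¬B):
        × closes — contains both B and ¬B.
4 branches closed, 5 open.
Each open branch fixes some atoms; the unmentioned ones are free. Counting distinct full assignments: branch {B=1, D=1, E=0} (A, C) contributes 4 new; branch {B=1, C=1, D=1, E=0} (A) contributes 0 new; branch {A=1, B=1, D=1} (C, E) contributes 2 new; branch {A=0, B=1, C=1, D=0, E=1} (none free) contributes 1 new; branch {A=0, B=1, C=0, D=0, E=0} (none free) contributes 1 new. Total: 8.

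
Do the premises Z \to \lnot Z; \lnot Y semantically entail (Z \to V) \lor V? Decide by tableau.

Yes

Initial set: {(Z \to \lnot Z); \lnot Y; \lnot ((Z \to V) \lor V)}.
\lnot ((Z \to V) \lor V): α-rule — add \lnot (Z \to V), \lnot V.
\lnot (Z \to V): α-rule — add Z, \lnot V.
(Z \to \lnot Z): β-rule — branch into \lnot Z  //  \lnot Z.
  branch 1 (add \lnot Z):
    × closes — contains both Z and \lnot Z.
  branch 2 (add \lnot Z):
    × closes — contains both Z and \lnot Z.
All 2 branches close.
Every branch closed, so the premises entail the conclusion.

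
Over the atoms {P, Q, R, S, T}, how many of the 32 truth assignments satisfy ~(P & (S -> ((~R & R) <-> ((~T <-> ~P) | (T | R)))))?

Initial set: {~(P & (S -> ((~R & R) <-> ((~T <-> ~P) | (T | R)))))}.
~(P & (S -> ((~R & R) <-> ((~T <-> ~P) | (T | R))))): β-rule — branch into ~P  //  ~(S -> ((~R & R) <-> ((~T <-> ~P) | (T | R)))).
  branch 1 (add ~P):
    ○ open, literals {P=false}.
  branch 2 (add ~(S -> ((~R & R) <-> ((~T <-> ~P) | (T | R))))):
    ~(S -> ((~R & R) <-> ((~T <-> ~P) | (T | R)))): α-rule — add S, ~((~R & R) <-> ((~T <-> ~P) | (T | R))).
    ~((~R & R) <-> ((~T <-> ~P) | (T | R))): β-rule — branch into (~R & R), ~((~T <-> ~P) | (T | R))  //  ~(~R & R), ((~T <-> ~P) | (T | R)).
      branch 2.1 (add (~R & R), ~((~T <-> ~P) | (T | R))):
        (~R & R): α-rule — add ~R, R.
        × closes — contains both R and ~R.
      branch 2.2 (add ~(~R & R), ((~T <-> ~P) | (T | R))):
        ~(~R & R): β-rule — branch into ~~R  //  ~R.
          branch 2.2.1 (add ~~R):
            ((~T <-> ~P) | (T | R)): β-rule — branch into (~T <-> ~P)  //  (T | R).
              branch 2.2.1.1 (add (~T <-> ~P)):
                (~T <-> ~P): β-rule — branch into ~T, ~P  //  ~~T, ~~P.
                  branch 2.2.1.1.1 (add ~T, ~P):
                    ○ open, literals {P=false, R=true, S=true, T=false}.
                  branch 2.2.1.1.2 (add ~~T, ~~P):
                    ○ open, literals {P=true, R=true, S=true, T=true}.
              branch 2.2.1.2 (add (T | R)):
                (T | R): β-rule — branch into T  //  R.
                  branch 2.2.1.2.1 (add T):
                    ○ open, literals {R=true, S=true, T=true}.
                  branch 2.2.1.2.2 (add R):
                    ○ open, literals {R=true, S=true}.
          branch 2.2.2 (add ~R):
            ((~T <-> ~P) | (T | R)): β-rule — branch into (~T <-> ~P)  //  (T | R).
              branch 2.2.2.1 (add (~T <-> ~P)):
                (~T <-> ~P): β-rule — branch into ~T, ~P  //  ~~T, ~~P.
                  branch 2.2.2.1.1 (add ~T, ~P):
                    ○ open, literals {P=false, R=false, S=true, T=false}.
                  branch 2.2.2.1.2 (add ~~T, ~~P):
                    ○ open, literals {P=true, R=false, S=true, T=true}.
              branch 2.2.2.2 (add (T | R)):
                (T | R): β-rule — branch into T  //  R.
                  branch 2.2.2.2.1 (add T):
                    ○ open, literals {R=false, S=true, T=true}.
                  branch 2.2.2.2.2 (add R):
                    × closes — contains both R and ~R.
2 branches closed, 8 open.
Each open branch fixes some atoms; the unmentioned ones are free. Counting distinct full assignments: branch {P=false} (Q, R, S, T) contributes 16 new; branch {P=false, R=true, S=true, T=false} (Q) contributes 0 new; branch {P=true, R=true, S=true, T=true} (Q) contributes 2 new; branch {R=true, S=true, T=true} (P, Q) contributes 0 new; branch {R=true, S=true} (P, Q, T) contributes 2 new; branch {P=false, R=false, S=true, T=false} (Q) contributes 0 new; branch {P=true, R=false, S=true, T=true} (Q) contributes 2 new; branch {R=false, S=true, T=true} (P, Q) contributes 0 new. Total: 22.

22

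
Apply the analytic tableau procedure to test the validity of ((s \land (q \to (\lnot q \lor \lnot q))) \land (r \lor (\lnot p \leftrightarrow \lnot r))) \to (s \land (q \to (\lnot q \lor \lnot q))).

Assume the negation and expand:
Initial set: {\lnot (((s \land (q \to (\lnot q \lor \lnot q))) \land (r \lor (\lnot p \leftrightarrow \lnot r))) \to (s \land (q \to (\lnot q \lor \lnot q))))}.
\lnot (((s \land (q \to (\lnot q \lor \lnot q))) \land (r \lor (\lnot p \leftrightarrow \lnot r))) \to (s \land (q \to (\lnot q \lor \lnot q)))): α-rule — add ((s \land (q \to (\lnot q \lor \lnot q))) \land (r \lor (\lnot p \leftrightarrow \lnot r))), \lnot (s \land (q \to (\lnot q \lor \lnot q))).
((s \land (q \to (\lnot q \lor \lnot q))) \land (r \lor (\lnot p \leftrightarrow \lnot r))): α-rule — add (s \land (q \to (\lnot q \lor \lnot q))), (r \lor (\lnot p \leftrightarrow \lnot r)).
(s \land (q \to (\lnot q \lor \lnot q))): α-rule — add s, (q \to (\lnot q \lor \lnot q)).
\lnot (s \land (q \to (\lnot q \lor \lnot q))): β-rule — branch into \lnot s  //  \lnot (q \to (\lnot q \lor \lnot q)).
  branch 1 (add \lnot s):
    × closes — contains both s and \lnot s.
  branch 2 (add \lnot (q \to (\lnot q \lor \lnot q))):
    \lnot (q \to (\lnot q \lor \lnot q)): α-rule — add q, \lnot (\lnot q \lor \lnot q).
    \lnot (\lnot q \lor \lnot q): α-rule — add \lnot \lnot q, \lnot \lnot q.
    (r \lor (\lnot p \leftrightarrow \lnot r)): β-rule — branch into r  //  (\lnot p \leftrightarrow \lnot r).
      branch 2.1 (add r):
        (q \to (\lnot q \lor \lnot q)): β-rule — branch into \lnot q  //  (\lnot q \lor \lnot q).
          branch 2.1.1 (add \lnot q):
            × closes — contains both q and \lnot q.
          branch 2.1.2 (add (\lnot q \lor \lnot q)):
            (\lnot q \lor \lnot q): β-rule — branch into \lnot q  //  \lnot q.
              branch 2.1.2.1 (add \lnot q):
                × closes — contains both q and \lnot q.
              branch 2.1.2.2 (add \lnot q):
                × closes — contains both q and \lnot q.
      branch 2.2 (add (\lnot p \leftrightarrow \lnot r)):
        (q \to (\lnot q \lor \lnot q)): β-rule — branch into \lnot q  //  (\lnot q \lor \lnot q).
          branch 2.2.1 (add \lnot q):
            × closes — contains both q and \lnot q.
          branch 2.2.2 (add (\lnot q \lor \lnot q)):
            (\lnot p \leftrightarrow \lnot r): β-rule — branch into \lnot p, \lnot r  //  \lnot \lnot p, \lnot \lnot r.
              branch 2.2.2.1 (add \lnot p, \lnot r):
                (\lnot q \lor \lnot q): β-rule — branch into \lnot q  //  \lnot q.
                  branch 2.2.2.1.1 (add \lnot q):
                    × closes — contains both q and \lnot q.
                  branch 2.2.2.1.2 (add \lnot q):
                    × closes — contains both q and \lnot q.
              branch 2.2.2.2 (add \lnot \lnot p, \lnot \lnot r):
                (\lnot q \lor \lnot q): β-rule — branch into \lnot q  //  \lnot q.
                  branch 2.2.2.2.1 (add \lnot q):
                    × closes — contains both q and \lnot q.
                  branch 2.2.2.2.2 (add \lnot q):
                    × closes — contains both q and \lnot q.
All 9 branches close.
Every branch closed, so the negation is unsatisfiable and the formula is valid.

Valid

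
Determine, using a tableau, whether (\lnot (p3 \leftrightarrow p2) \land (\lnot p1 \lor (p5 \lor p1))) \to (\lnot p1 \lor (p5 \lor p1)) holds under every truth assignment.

Assume the negation and expand:
Initial set: {\lnot ((\lnot (p3 \leftrightarrow p2) \land (\lnot p1 \lor (p5 \lor p1))) \to (\lnot p1 \lor (p5 \lor p1)))}.
\lnot ((\lnot (p3 \leftrightarrow p2) \land (\lnot p1 \lor (p5 \lor p1))) \to (\lnot p1 \lor (p5 \lor p1))): α-rule — add (\lnot (p3 \leftrightarrow p2) \land (\lnot p1 \lor (p5 \lor p1))), \lnot (\lnot p1 \lor (p5 \lor p1)).
(\lnot (p3 \leftrightarrow p2) \land (\lnot p1 \lor (p5 \lor p1))): α-rule — add \lnot (p3 \leftrightarrow p2), (\lnot p1 \lor (p5 \lor p1)).
\lnot (\lnot p1 \lor (p5 \lor p1)): α-rule — add \lnot \lnot p1, \lnot (p5 \lor p1).
\lnot (p5 \lor p1): α-rule — add \lnot p5, \lnot p1.
× closes — contains both p1 and \lnot p1.
All 1 branch closes.
Every branch closed, so the negation is unsatisfiable and the formula is valid.

Valid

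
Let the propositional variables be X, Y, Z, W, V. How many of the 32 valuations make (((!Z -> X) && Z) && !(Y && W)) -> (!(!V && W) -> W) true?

Initial set: {((((!Z -> X) && Z) && !(Y && W)) -> (!(!V && W) -> W))}.
((((!Z -> X) && Z) && !(Y && W)) -> (!(!V && W) -> W)): β-rule — branch into !(((!Z -> X) && Z) && !(Y && W))  //  (!(!V && W) -> W).
  branch 1 (add !(((!Z -> X) && Z) && !(Y && W))):
    !(((!Z -> X) && Z) && !(Y && W)): β-rule — branch into !((!Z -> X) && Z)  //  !!(Y && W).
      branch 1.1 (add !((!Z -> X) && Z)):
        !((!Z -> X) && Z): β-rule — branch into !(!Z -> X)  //  !Z.
          branch 1.1.1 (add !(!Z -> X)):
            !(!Z -> X): α-rule — add !Z, !X.
            ○ open, literals {X=false, Z=false}.
          branch 1.1.2 (add !Z):
            ○ open, literals {Z=false}.
      branch 1.2 (add !!(Y && W)):
        !!(Y && W): α-rule — add Y, W.
        ○ open, literals {W=true, Y=true}.
  branch 2 (add (!(!V && W) -> W)):
    (!(!V && W) -> W): β-rule — branch into !!(!V && W)  //  W.
      branch 2.1 (add !!(!V && W)):
        !!(!V && W): α-rule — add !V, W.
        ○ open, literals {V=false, W=true}.
      branch 2.2 (add W):
        ○ open, literals {W=true}.
0 branches closed, 5 open.
Each open branch fixes some atoms; the unmentioned ones are free. Counting distinct full assignments: branch {X=false, Z=false} (Y, W, V) contributes 8 new; branch {Z=false} (X, Y, W, V) contributes 8 new; branch {W=true, Y=true} (X, Z, V) contributes 4 new; branch {V=false, W=true} (X, Y, Z) contributes 2 new; branch {W=true} (X, Y, Z, V) contributes 2 new. Total: 24.

24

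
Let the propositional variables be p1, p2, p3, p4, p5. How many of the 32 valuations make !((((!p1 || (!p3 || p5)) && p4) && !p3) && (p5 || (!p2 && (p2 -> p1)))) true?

Initial set: {!((((!p1 || (!p3 || p5)) && p4) && !p3) && (p5 || (!p2 && (p2 -> p1))))}.
!((((!p1 || (!p3 || p5)) && p4) && !p3) && (p5 || (!p2 && (p2 -> p1)))): β-rule — branch into !(((!p1 || (!p3 || p5)) && p4) && !p3)  //  !(p5 || (!p2 && (p2 -> p1))).
  branch 1 (add !(((!p1 || (!p3 || p5)) && p4) && !p3)):
    !(((!p1 || (!p3 || p5)) && p4) && !p3): β-rule — branch into !((!p1 || (!p3 || p5)) && p4)  //  !!p3.
      branch 1.1 (add !((!p1 || (!p3 || p5)) && p4)):
        !((!p1 || (!p3 || p5)) && p4): β-rule — branch into !(!p1 || (!p3 || p5))  //  !p4.
          branch 1.1.1 (add !(!p1 || (!p3 || p5))):
            !(!p1 || (!p3 || p5)): α-rule — add !!p1, !(!p3 || p5).
            !(!p3 || p5): α-rule — add !!p3, !p5.
            ○ open, literals {p1=T, p3=T, p5=F}.
          branch 1.1.2 (add !p4):
            ○ open, literals {p4=F}.
      branch 1.2 (add !!p3):
        ○ open, literals {p3=T}.
  branch 2 (add !(p5 || (!p2 && (p2 -> p1)))):
    !(p5 || (!p2 && (p2 -> p1))): α-rule — add !p5, !(!p2 && (p2 -> p1)).
    !(!p2 && (p2 -> p1)): β-rule — branch into !!p2  //  !(p2 -> p1).
      branch 2.1 (add !!p2):
        ○ open, literals {p2=T, p5=F}.
      branch 2.2 (add !(p2 -> p1)):
        !(p2 -> p1): α-rule — add p2, !p1.
        ○ open, literals {p1=F, p2=T, p5=F}.
0 branches closed, 5 open.
Each open branch fixes some atoms; the unmentioned ones are free. Counting distinct full assignments: branch {p1=T, p3=T, p5=F} (p2, p4) contributes 4 new; branch {p4=F} (p1, p2, p3, p5) contributes 14 new; branch {p3=T} (p1, p2, p4, p5) contributes 6 new; branch {p2=T, p5=F} (p1, p3, p4) contributes 2 new; branch {p1=F, p2=T, p5=F} (p3, p4) contributes 0 new. Total: 26.

26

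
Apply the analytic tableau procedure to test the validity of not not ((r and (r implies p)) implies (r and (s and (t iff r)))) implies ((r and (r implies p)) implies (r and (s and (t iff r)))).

Valid

Assume the negation and expand:
Initial set: {F (not not ((r and (r implies p)) implies (r and (s and (t iff r)))) implies ((r and (r implies p)) implies (r and (s and (t iff r)))))}.
F (not not ((r and (r implies p)) implies (r and (s and (t iff r)))) implies ((r and (r implies p)) implies (r and (s and (t iff r))))): α-rule — add T not not ((r and (r implies p)) implies (r and (s and (t iff r)))), F ((r and (r implies p)) implies (r and (s and (t iff r)))).
T not not ((r and (r implies p)) implies (r and (s and (t iff r)))): drop double negation, giving T ((r and (r implies p)) implies (r and (s and (t iff r)))).
F ((r and (r implies p)) implies (r and (s and (t iff r)))): α-rule — add T (r and (r implies p)), F (r and (s and (t iff r))).
T (r and (r implies p)): α-rule — add T r, T (r implies p).
T ((r and (r implies p)) implies (r and (s and (t iff r)))): β-rule — branch into F (r and (r implies p))  //  T (r and (s and (t iff r))).
  branch 1 (add F (r and (r implies p))):
    F (r and (s and (t iff r))): β-rule — branch into F r  //  F (s and (t iff r)).
      branch 1.1 (add F r):
        × closes — contains both r and not r.
      branch 1.2 (add F (s and (t iff r))):
        T (r implies p): β-rule — branch into F r  //  T p.
          branch 1.2.1 (add F r):
            × closes — contains both r and not r.
          branch 1.2.2 (add T p):
            F (r and (r implies p)): β-rule — branch into F r  //  F (r implies p).
              branch 1.2.2.1 (add F r):
                × closes — contains both r and not r.
              branch 1.2.2.2 (add F (r implies p)):
                F (r implies p): α-rule — add T r, F p.
                × closes — contains both p and not p.
  branch 2 (add T (r and (s and (t iff r)))):
    T (r and (s and (t iff r))): α-rule — add T r, T (s and (t iff r)).
    T (s and (t iff r)): α-rule — add T s, T (t iff r).
    F (r and (s and (t iff r))): β-rule — branch into F r  //  F (s and (t iff r)).
      branch 2.1 (add F r):
        × closes — contains both r and not r.
      branch 2.2 (add F (s and (t iff r))):
        T (r implies p): β-rule — branch into F r  //  T p.
          branch 2.2.1 (add F r):
            × closes — contains both r and not r.
          branch 2.2.2 (add T p):
            T (t iff r): β-rule — branch into T t, T r  //  F t, F r.
              branch 2.2.2.1 (add T t, T r):
                F (s and (t iff r)): β-rule — branch into F s  //  F (t iff r).
                  branch 2.2.2.1.1 (add F s):
                    × closes — contains both s and not s.
                  branch 2.2.2.1.2 (add F (t iff r)):
                    F (t iff r): β-rule — branch into T t, F r  //  F t, T r.
                      branch 2.2.2.1.2.1 (add T t, F r):
                        × closes — contains both r and not r.
                      branch 2.2.2.1.2.2 (add F t, T r):
                        × closes — contains both t and not t.
              branch 2.2.2.2 (add F t, F r):
                × closes — contains both r and not r.
All 10 branches close.
Every branch closed, so the negation is unsatisfiable and the formula is valid.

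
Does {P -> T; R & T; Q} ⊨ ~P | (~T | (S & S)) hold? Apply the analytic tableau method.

Initial set: {(P -> T); (R & T); Q; ~(~P | (~T | (S & S)))}.
(R & T): α-rule — add R, T.
~(~P | (~T | (S & S))): α-rule — add ~~P, ~(~T | (S & S)).
~(~T | (S & S)): α-rule — add ~~T, ~(S & S).
(P -> T): β-rule — branch into ~P  //  T.
  branch 1 (add ~P):
    × closes — contains both P and ~P.
  branch 2 (add T):
    ~(S & S): β-rule — branch into ~S  //  ~S.
      branch 2.1 (add ~S):
        ○ open, literals {P=true, Q=true, R=true, S=false, T=true}.
      branch 2.2 (add ~S):
        ○ open, literals {P=true, Q=true, R=true, S=false, T=true}.
1 branch closed, 2 open.
An open branch gives a countermodel: P=true, Q=true, R=true, S=false, T=true (unmentioned atoms arbitrary); the premises hold there but the conclusion fails.

No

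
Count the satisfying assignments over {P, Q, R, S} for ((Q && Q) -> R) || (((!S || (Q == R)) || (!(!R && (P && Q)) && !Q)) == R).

14

Initial set: {T (((Q && Q) -> R) || (((!S || (Q == R)) || (!(!R && (P && Q)) && !Q)) == R))}.
T (((Q && Q) -> R) || (((!S || (Q == R)) || (!(!R && (P && Q)) && !Q)) == R)): β-rule — branch into T ((Q && Q) -> R)  //  T (((!S || (Q == R)) || (!(!R && (P && Q)) && !Q)) == R).
  branch 1 (add T ((Q && Q) -> R)):
    T ((Q && Q) -> R): β-rule — branch into F (Q && Q)  //  T R.
      branch 1.1 (add F (Q && Q)):
        F (Q && Q): β-rule — branch into F Q  //  F Q.
          branch 1.1.1 (add F Q):
            ○ open, literals {Q=F}.
          branch 1.1.2 (add F Q):
            ○ open, literals {Q=F}.
      branch 1.2 (add T R):
        ○ open, literals {R=T}.
  branch 2 (add T (((!S || (Q == R)) || (!(!R && (P && Q)) && !Q)) == R)):
    T (((!S || (Q == R)) || (!(!R && (P && Q)) && !Q)) == R): β-rule — branch into T ((!S || (Q == R)) || (!(!R && (P && Q)) && !Q)), T R  //  F ((!S || (Q == R)) || (!(!R && (P && Q)) && !Q)), F R.
      branch 2.1 (add T ((!S || (Q == R)) || (!(!R && (P && Q)) && !Q)), T R):
        T ((!S || (Q == R)) || (!(!R && (P && Q)) && !Q)): β-rule — branch into T (!S || (Q == R))  //  T (!(!R && (P && Q)) && !Q).
          branch 2.1.1 (add T (!S || (Q == R))):
            T (!S || (Q == R)): β-rule — branch into T !S  //  T (Q == R).
              branch 2.1.1.1 (add T !S):
                ○ open, literals {R=T, S=F}.
              branch 2.1.1.2 (add T (Q == R)):
                T (Q == R): β-rule — branch into T Q, T R  //  F Q, F R.
                  branch 2.1.1.2.1 (add T Q, T R):
                    ○ open, literals {Q=T, R=T}.
                  branch 2.1.1.2.2 (add F Q, F R):
                    × closes — contains both R and !R.
          branch 2.1.2 (add T (!(!R && (P && Q)) && !Q)):
            T (!(!R && (P && Q)) && !Q): α-rule — add T !(!R && (P && Q)), T !Q.
            T !(!R && (P && Q)): β-rule — branch into F !R  //  F (P && Q).
              branch 2.1.2.1 (add F !R):
                ○ open, literals {Q=F, R=T}.
              branch 2.1.2.2 (add F (P && Q)):
                F (P && Q): β-rule — branch into F P  //  F Q.
                  branch 2.1.2.2.1 (add F P):
                    ○ open, literals {P=F, Q=F, R=T}.
                  branch 2.1.2.2.2 (add F Q):
                    ○ open, literals {Q=F, R=T}.
      branch 2.2 (add F ((!S || (Q == R)) || (!(!R && (P && Q)) && !Q)), F R):
        F ((!S || (Q == R)) || (!(!R && (P && Q)) && !Q)): α-rule — add F (!S || (Q == R)), F (!(!R && (P && Q)) && !Q).
        F (!S || (Q == R)): α-rule — add F !S, F (Q == R).
        F (!(!R && (P && Q)) && !Q): β-rule — branch into F !(!R && (P && Q))  //  F !Q.
          branch 2.2.1 (add F !(!R && (P && Q))):
            F !(!R && (P && Q)): α-rule — add T !R, T (P && Q).
            T (P && Q): α-rule — add T P, T Q.
            F (Q == R): β-rule — branch into T Q, F R  //  F Q, T R.
              branch 2.2.1.1 (add T Q, F R):
                ○ open, literals {P=T, Q=T, R=F, S=T}.
              branch 2.2.1.2 (add F Q, T R):
                × closes — contains both Q and !Q.
          branch 2.2.2 (add F !Q):
            F (Q == R): β-rule — branch into T Q, F R  //  F Q, T R.
              branch 2.2.2.1 (add T Q, F R):
                ○ open, literals {Q=T, R=F, S=T}.
              branch 2.2.2.2 (add F Q, T R):
                × closes — contains both Q and !Q.
3 branches closed, 10 open.
Each open branch fixes some atoms; the unmentioned ones are free. Counting distinct full assignments: branch {Q=F} (P, R, S) contributes 8 new; branch {Q=F} (P, R, S) contributes 0 new; branch {R=T} (P, Q, S) contributes 4 new; branch {R=T, S=F} (P, Q) contributes 0 new; branch {Q=T, R=T} (P, S) contributes 0 new; branch {Q=F, R=T} (P, S) contributes 0 new; branch {P=F, Q=F, R=T} (S) contributes 0 new; branch {Q=F, R=T} (P, S) contributes 0 new; branch {P=T, Q=T, R=F, S=T} (none free) contributes 1 new; branch {Q=T, R=F, S=T} (P) contributes 1 new. Total: 14.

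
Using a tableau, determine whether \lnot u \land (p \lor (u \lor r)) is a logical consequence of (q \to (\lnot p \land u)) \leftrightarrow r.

No

Initial set: {((q \to (\lnot p \land u)) \leftrightarrow r); \lnot (\lnot u \land (p \lor (u \lor r)))}.
((q \to (\lnot p \land u)) \leftrightarrow r): β-rule — branch into (q \to (\lnot p \land u)), r  //  \lnot (q \to (\lnot p \land u)), \lnot r.
  branch 1 (add (q \to (\lnot p \land u)), r):
    \lnot (\lnot u \land (p \lor (u \lor r))): β-rule — branch into \lnot \lnot u  //  \lnot (p \lor (u \lor r)).
      branch 1.1 (add \lnot \lnot u):
        (q \to (\lnot p \land u)): β-rule — branch into \lnot q  //  (\lnot p \land u).
          branch 1.1.1 (add \lnot q):
            ○ open, literals {q=F, r=T, u=T}.
          branch 1.1.2 (add (\lnot p \land u)):
            (\lnot p \land u): α-rule — add \lnot p, u.
            ○ open, literals {p=F, r=T, u=T}.
      branch 1.2 (add \lnot (p \lor (u \lor r))):
        \lnot (p \lor (u \lor r)): α-rule — add \lnot p, \lnot (u \lor r).
        \lnot (u \lor r): α-rule — add \lnot u, \lnot r.
        × closes — contains both r and \lnot r.
  branch 2 (add \lnot (q \to (\lnot p \land u)), \lnot r):
    \lnot (q \to (\lnot p \land u)): α-rule — add q, \lnot (\lnot p \land u).
    \lnot (\lnot u \land (p \lor (u \lor r))): β-rule — branch into \lnot \lnot u  //  \lnot (p \lor (u \lor r)).
      branch 2.1 (add \lnot \lnot u):
        \lnot (\lnot p \land u): β-rule — branch into \lnot \lnot p  //  \lnot u.
          branch 2.1.1 (add \lnot \lnot p):
            ○ open, literals {p=T, q=T, r=F, u=T}.
          branch 2.1.2 (add \lnot u):
            × closes — contains both u and \lnot u.
      branch 2.2 (add \lnot (p \lor (u \lor r))):
        \lnot (p \lor (u \lor r)): α-rule — add \lnot p, \lnot (u \lor r).
        \lnot (u \lor r): α-rule — add \lnot u, \lnot r.
        \lnot (\lnot p \land u): β-rule — branch into \lnot \lnot p  //  \lnot u.
          branch 2.2.1 (add \lnot \lnot p):
            × closes — contains both p and \lnot p.
          branch 2.2.2 (add \lnot u):
            ○ open, literals {p=F, q=T, r=F, u=F}.
3 branches closed, 4 open.
An open branch gives a countermodel: q=F, r=T, u=T (unmentioned atoms arbitrary); the premises hold there but the conclusion fails.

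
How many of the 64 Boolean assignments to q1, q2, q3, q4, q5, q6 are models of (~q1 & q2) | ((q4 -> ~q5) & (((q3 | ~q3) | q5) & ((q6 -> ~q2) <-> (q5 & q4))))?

Initial set: {T ((~q1 & q2) | ((q4 -> ~q5) & (((q3 | ~q3) | q5) & ((q6 -> ~q2) <-> (q5 & q4)))))}.
T ((~q1 & q2) | ((q4 -> ~q5) & (((q3 | ~q3) | q5) & ((q6 -> ~q2) <-> (q5 & q4))))): β-rule — branch into T (~q1 & q2)  //  T ((q4 -> ~q5) & (((q3 | ~q3) | q5) & ((q6 -> ~q2) <-> (q5 & q4)))).
  branch 1 (add T (~q1 & q2)):
    T (~q1 & q2): α-rule — add T ~q1, T q2.
    ○ open, literals {q1=0, q2=1}.
  branch 2 (add T ((q4 -> ~q5) & (((q3 | ~q3) | q5) & ((q6 -> ~q2) <-> (q5 & q4))))):
    T ((q4 -> ~q5) & (((q3 | ~q3) | q5) & ((q6 -> ~q2) <-> (q5 & q4)))): α-rule — add T (q4 -> ~q5), T (((q3 | ~q3) | q5) & ((q6 -> ~q2) <-> (q5 & q4))).
    T (((q3 | ~q3) | q5) & ((q6 -> ~q2) <-> (q5 & q4))): α-rule — add T ((q3 | ~q3) | q5), T ((q6 -> ~q2) <-> (q5 & q4)).
    T (q4 -> ~q5): β-rule — branch into F q4  //  T ~q5.
      branch 2.1 (add F q4):
        T ((q3 | ~q3) | q5): β-rule — branch into T (q3 | ~q3)  //  T q5.
          branch 2.1.1 (add T (q3 | ~q3)):
            T ((q6 -> ~q2) <-> (q5 & q4)): β-rule — branch into T (q6 -> ~q2), T (q5 & q4)  //  F (q6 -> ~q2), F (q5 & q4).
              branch 2.1.1.1 (add T (q6 -> ~q2), T (q5 & q4)):
                T (q5 & q4): α-rule — add T q5, T q4.
                × closes — contains both q4 and ~q4.
              branch 2.1.1.2 (add F (q6 -> ~q2), F (q5 & q4)):
                F (q6 -> ~q2): α-rule — add T q6, F ~q2.
                T (q3 | ~q3): β-rule — branch into T q3  //  T ~q3.
                  branch 2.1.1.2.1 (add T q3):
                    F (q5 & q4): β-rule — branch into F q5  //  F q4.
                      branch 2.1.1.2.1.1 (add F q5):
                        ○ open, literals {q2=1, q3=1, q4=0, q5=0, q6=1}.
                      branch 2.1.1.2.1.2 (add F q4):
                        ○ open, literals {q2=1, q3=1, q4=0, q6=1}.
                  branch 2.1.1.2.2 (add T ~q3):
                    F (q5 & q4): β-rule — branch into F q5  //  F q4.
                      branch 2.1.1.2.2.1 (add F q5):
                        ○ open, literals {q2=1, q3=0, q4=0, q5=0, q6=1}.
                      branch 2.1.1.2.2.2 (add F q4):
                        ○ open, literals {q2=1, q3=0, q4=0, q6=1}.
          branch 2.1.2 (add T q5):
            T ((q6 -> ~q2) <-> (q5 & q4)): β-rule — branch into T (q6 -> ~q2), T (q5 & q4)  //  F (q6 -> ~q2), F (q5 & q4).
              branch 2.1.2.1 (add T (q6 -> ~q2), T (q5 & q4)):
                T (q5 & q4): α-rule — add T q5, T q4.
                × closes — contains both q4 and ~q4.
              branch 2.1.2.2 (add F (q6 -> ~q2), F (q5 & q4)):
                F (q6 -> ~q2): α-rule — add T q6, F ~q2.
                F (q5 & q4): β-rule — branch into F q5  //  F q4.
                  branch 2.1.2.2.1 (add F q5):
                    × closes — contains both q5 and ~q5.
                  branch 2.1.2.2.2 (add F q4):
                    ○ open, literals {q2=1, q4=0, q5=1, q6=1}.
      branch 2.2 (add T ~q5):
        T ((q3 | ~q3) | q5): β-rule — branch into T (q3 | ~q3)  //  T q5.
          branch 2.2.1 (add T (q3 | ~q3)):
            T ((q6 -> ~q2) <-> (q5 & q4)): β-rule — branch into T (q6 -> ~q2), T (q5 & q4)  //  F (q6 -> ~q2), F (q5 & q4).
              branch 2.2.1.1 (add T (q6 -> ~q2), T (q5 & q4)):
                T (q5 & q4): α-rule — add T q5, T q4.
                × closes — contains both q5 and ~q5.
              branch 2.2.1.2 (add F (q6 -> ~q2), F (q5 & q4)):
                F (q6 -> ~q2): α-rule — add T q6, F ~q2.
                T (q3 | ~q3): β-rule — branch into T q3  //  T ~q3.
                  branch 2.2.1.2.1 (add T q3):
                    F (q5 & q4): β-rule — branch into F q5  //  F q4.
                      branch 2.2.1.2.1.1 (add F q5):
                        ○ open, literals {q2=1, q3=1, q5=0, q6=1}.
                      branch 2.2.1.2.1.2 (add F q4):
                        ○ open, literals {q2=1, q3=1, q4=0, q5=0, q6=1}.
                  branch 2.2.1.2.2 (add T ~q3):
                    F (q5 & q4): β-rule — branch into F q5  //  F q4.
                      branch 2.2.1.2.2.1 (add F q5):
                        ○ open, literals {q2=1, q3=0, q5=0, q6=1}.
                      branch 2.2.1.2.2.2 (add F q4):
                        ○ open, literals {q2=1, q3=0, q4=0, q5=0, q6=1}.
          branch 2.2.2 (add T q5):
            × closes — contains both q5 and ~q5.
5 branches closed, 10 open.
Each open branch fixes some atoms; the unmentioned ones are free. Counting distinct full assignments: branch {q1=0, q2=1} (q3, q4, q5, q6) contributes 16 new; branch {q2=1, q3=1, q4=0, q5=0, q6=1} (q1) contributes 1 new; branch {q2=1, q3=1, q4=0, q6=1} (q1, q5) contributes 1 new; branch {q2=1, q3=0, q4=0, q5=0, q6=1} (q1) contributes 1 new; branch {q2=1, q3=0, q4=0, q6=1} (q1, q5) contributes 1 new; branch {q2=1, q4=0, q5=1, q6=1} (q1, q3) contributes 0 new; branch {q2=1, q3=1, q5=0, q6=1} (q1, q4) contributes 1 new; branch {q2=1, q3=1, q4=0, q5=0, q6=1} (q1) contributes 0 new; branch {q2=1, q3=0, q5=0, q6=1} (q1, q4) contributes 1 new; branch {q2=1, q3=0, q4=0, q5=0, q6=1} (q1) contributes 0 new. Total: 22.

22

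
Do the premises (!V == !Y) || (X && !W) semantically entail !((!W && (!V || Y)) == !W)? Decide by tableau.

No

Initial set: {((!V == !Y) || (X && !W)); !!((!W && (!V || Y)) == !W)}.
((!V == !Y) || (X && !W)): β-rule — branch into (!V == !Y)  //  (X && !W).
  branch 1 (add (!V == !Y)):
    !!((!W && (!V || Y)) == !W): β-rule — branch into (!W && (!V || Y)), !W  //  !(!W && (!V || Y)), !!W.
      branch 1.1 (add (!W && (!V || Y)), !W):
        (!W && (!V || Y)): α-rule — add !W, (!V || Y).
        (!V == !Y): β-rule — branch into !V, !Y  //  !!V, !!Y.
          branch 1.1.1 (add !V, !Y):
            (!V || Y): β-rule — branch into !V  //  Y.
              branch 1.1.1.1 (add !V):
                ○ open, literals {V=F, W=F, Y=F}.
              branch 1.1.1.2 (add Y):
                × closes — contains both Y and !Y.
          branch 1.1.2 (add !!V, !!Y):
            (!V || Y): β-rule — branch into !V  //  Y.
              branch 1.1.2.1 (add !V):
                × closes — contains both V and !V.
              branch 1.1.2.2 (add Y):
                ○ open, literals {V=T, W=F, Y=T}.
      branch 1.2 (add !(!W && (!V || Y)), !!W):
        (!V == !Y): β-rule — branch into !V, !Y  //  !!V, !!Y.
          branch 1.2.1 (add !V, !Y):
            !(!W && (!V || Y)): β-rule — branch into !!W  //  !(!V || Y).
              branch 1.2.1.1 (add !!W):
                ○ open, literals {V=F, W=T, Y=F}.
              branch 1.2.1.2 (add !(!V || Y)):
                !(!V || Y): α-rule — add !!V, !Y.
                × closes — contains both V and !V.
          branch 1.2.2 (add !!V, !!Y):
            !(!W && (!V || Y)): β-rule — branch into !!W  //  !(!V || Y).
              branch 1.2.2.1 (add !!W):
                ○ open, literals {V=T, W=T, Y=T}.
              branch 1.2.2.2 (add !(!V || Y)):
                !(!V || Y): α-rule — add !!V, !Y.
                × closes — contains both Y and !Y.
  branch 2 (add (X && !W)):
    (X && !W): α-rule — add X, !W.
    !!((!W && (!V || Y)) == !W): β-rule — branch into (!W && (!V || Y)), !W  //  !(!W && (!V || Y)), !!W.
      branch 2.1 (add (!W && (!V || Y)), !W):
        (!W && (!V || Y)): α-rule — add !W, (!V || Y).
        (!V || Y): β-rule — branch into !V  //  Y.
          branch 2.1.1 (add !V):
            ○ open, literals {V=F, W=F, X=T}.
          branch 2.1.2 (add Y):
            ○ open, literals {W=F, X=T, Y=T}.
      branch 2.2 (add !(!W && (!V || Y)), !!W):
        × closes — contains both W and !W.
5 branches closed, 6 open.
An open branch gives a countermodel: V=F, W=F, Y=F (unmentioned atoms arbitrary); the premises hold there but the conclusion fails.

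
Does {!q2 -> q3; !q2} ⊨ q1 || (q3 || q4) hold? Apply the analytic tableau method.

Yes

Initial set: {T (!q2 -> q3); T !q2; F (q1 || (q3 || q4))}.
F (q1 || (q3 || q4)): α-rule — add F q1, F (q3 || q4).
F (q3 || q4): α-rule — add F q3, F q4.
T (!q2 -> q3): β-rule — branch into F !q2  //  T q3.
  branch 1 (add F !q2):
    × closes — contains both q2 and !q2.
  branch 2 (add T q3):
    × closes — contains both q3 and !q3.
All 2 branches close.
Every branch closed, so the premises entail the conclusion.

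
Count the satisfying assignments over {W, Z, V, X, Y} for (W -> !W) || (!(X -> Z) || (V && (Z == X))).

Initial set: {((W -> !W) || (!(X -> Z) || (V && (Z == X))))}.
((W -> !W) || (!(X -> Z) || (V && (Z == X)))): β-rule — branch into (W -> !W)  //  (!(X -> Z) || (V && (Z == X))).
  branch 1 (add (W -> !W)):
    (W -> !W): β-rule — branch into !W  //  !W.
      branch 1.1 (add !W):
        ○ open, literals {W=false}.
      branch 1.2 (add !W):
        ○ open, literals {W=false}.
  branch 2 (add (!(X -> Z) || (V && (Z == X)))):
    (!(X -> Z) || (V && (Z == X))): β-rule — branch into !(X -> Z)  //  (V && (Z == X)).
      branch 2.1 (add !(X -> Z)):
        !(X -> Z): α-rule — add X, !Z.
        ○ open, literals {X=true, Z=false}.
      branch 2.2 (add (V && (Z == X))):
        (V && (Z == X)): α-rule — add V, (Z == X).
        (Z == X): β-rule — branch into Z, X  //  !Z, !X.
          branch 2.2.1 (add Z, X):
            ○ open, literals {V=true, X=true, Z=true}.
          branch 2.2.2 (add !Z, !X):
            ○ open, literals {V=true, X=false, Z=false}.
0 branches closed, 5 open.
Each open branch fixes some atoms; the unmentioned ones are free. Counting distinct full assignments: branch {W=false} (Z, V, X, Y) contributes 16 new; branch {W=false} (Z, V, X, Y) contributes 0 new; branch {X=true, Z=false} (W, V, Y) contributes 4 new; branch {V=true, X=true, Z=true} (W, Y) contributes 2 new; branch {V=true, X=false, Z=false} (W, Y) contributes 2 new. Total: 24.

24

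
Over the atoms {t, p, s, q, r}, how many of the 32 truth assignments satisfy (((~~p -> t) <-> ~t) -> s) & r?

14

Initial set: {((((~~p -> t) <-> ~t) -> s) & r)}.
((((~~p -> t) <-> ~t) -> s) & r): α-rule — add (((~~p -> t) <-> ~t) -> s), r.
(((~~p -> t) <-> ~t) -> s): β-rule — branch into ~((~~p -> t) <-> ~t)  //  s.
  branch 1 (add ~((~~p -> t) <-> ~t)):
    ~((~~p -> t) <-> ~t): β-rule — branch into (~~p -> t), ~~t  //  ~(~~p -> t), ~t.
      branch 1.1 (add (~~p -> t), ~~t):
        (~~p -> t): β-rule — branch into ~~~p  //  t.
          branch 1.1.1 (add ~~~p):
            ~~~p: drop double negation, giving ~p.
            ○ open, literals {p=false, r=true, t=true}.
          branch 1.1.2 (add t):
            ○ open, literals {r=true, t=true}.
      branch 1.2 (add ~(~~p -> t), ~t):
        ~(~~p -> t): α-rule — add ~~p, ~t.
        ~~p: drop double negation, giving p.
        ○ open, literals {p=true, r=true, t=false}.
  branch 2 (add s):
    ○ open, literals {r=true, s=true}.
0 branches closed, 4 open.
Each open branch fixes some atoms; the unmentioned ones are free. Counting distinct full assignments: branch {p=false, r=true, t=true} (s, q) contributes 4 new; branch {r=true, t=true} (p, s, q) contributes 4 new; branch {p=true, r=true, t=false} (s, q) contributes 4 new; branch {r=true, s=true} (t, p, q) contributes 2 new. Total: 14.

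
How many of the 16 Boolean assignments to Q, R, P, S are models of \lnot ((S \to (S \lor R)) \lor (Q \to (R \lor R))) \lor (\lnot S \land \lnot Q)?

4

Initial set: {(\lnot ((S \to (S \lor R)) \lor (Q \to (R \lor R))) \lor (\lnot S \land \lnot Q))}.
(\lnot ((S \to (S \lor R)) \lor (Q \to (R \lor R))) \lor (\lnot S \land \lnot Q)): β-rule — branch into \lnot ((S \to (S \lor R)) \lor (Q \to (R \lor R)))  //  (\lnot S \land \lnot Q).
  branch 1 (add \lnot ((S \to (S \lor R)) \lor (Q \to (R \lor R)))):
    \lnot ((S \to (S \lor R)) \lor (Q \to (R \lor R))): α-rule — add \lnot (S \to (S \lor R)), \lnot (Q \to (R \lor R)).
    \lnot (S \to (S \lor R)): α-rule — add S, \lnot (S \lor R).
    \lnot (Q \to (R \lor R)): α-rule — add Q, \lnot (R \lor R).
    \lnot (S \lor R): α-rule — add \lnot S, \lnot R.
    × closes — contains both S and \lnot S.
  branch 2 (add (\lnot S \land \lnot Q)):
    (\lnot S \land \lnot Q): α-rule — add \lnot S, \lnot Q.
    ○ open, literals {Q=F, S=F}.
1 branch closed, 1 open.
Each open branch fixes some atoms; the unmentioned ones are free. Counting distinct full assignments: branch {Q=F, S=F} (R, P) contributes 4 new. Total: 4.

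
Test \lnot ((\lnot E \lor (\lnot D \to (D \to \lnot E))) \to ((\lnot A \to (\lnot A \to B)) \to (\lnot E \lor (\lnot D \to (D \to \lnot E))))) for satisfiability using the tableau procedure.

Initial set: {\lnot ((\lnot E \lor (\lnot D \to (D \to \lnot E))) \to ((\lnot A \to (\lnot A \to B)) \to (\lnot E \lor (\lnot D \to (D \to \lnot E)))))}.
\lnot ((\lnot E \lor (\lnot D \to (D \to \lnot E))) \to ((\lnot A \to (\lnot A \to B)) \to (\lnot E \lor (\lnot D \to (D \to \lnot E))))): α-rule — add (\lnot E \lor (\lnot D \to (D \to \lnot E))), \lnot ((\lnot A \to (\lnot A \to B)) \to (\lnot E \lor (\lnot D \to (D \to \lnot E)))).
\lnot ((\lnot A \to (\lnot A \to B)) \to (\lnot E \lor (\lnot D \to (D \to \lnot E)))): α-rule — add (\lnot A \to (\lnot A \to B)), \lnot (\lnot E \lor (\lnot D \to (D \to \lnot E))).
\lnot (\lnot E \lor (\lnot D \to (D \to \lnot E))): α-rule — add \lnot \lnot E, \lnot (\lnot D \to (D \to \lnot E)).
\lnot (\lnot D \to (D \to \lnot E)): α-rule — add \lnot D, \lnot (D \to \lnot E).
\lnot (D \to \lnot E): α-rule — add D, \lnot \lnot E.
× closes — contains both D and \lnot D.
All 1 branch closes.
Every branch closed; the formula is unsatisfiable.

Unsatisfiable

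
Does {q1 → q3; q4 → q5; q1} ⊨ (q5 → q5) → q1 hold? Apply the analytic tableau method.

Yes

Initial set: {T (q1 → q3); T (q4 → q5); T q1; F ((q5 → q5) → q1)}.
F ((q5 → q5) → q1): α-rule — add T (q5 → q5), F q1.
× closes — contains both q1 and ¬q1.
All 1 branch closes.
Every branch closed, so the premises entail the conclusion.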